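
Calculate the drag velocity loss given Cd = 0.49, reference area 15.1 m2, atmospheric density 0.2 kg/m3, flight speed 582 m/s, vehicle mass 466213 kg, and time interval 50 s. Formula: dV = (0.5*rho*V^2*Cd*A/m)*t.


D = 0.5 * 0.2 * 582^2 * 0.49 * 15.1 = 250621.89 N
a = 250621.89 / 466213 = 0.5376 m/s2
dV = 0.5376 * 50 = 26.9 m/s

26.9 m/s


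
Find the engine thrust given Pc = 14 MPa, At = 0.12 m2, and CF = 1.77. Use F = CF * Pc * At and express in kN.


F = 1.77 * 14e6 * 0.12 = 2.9736e+06 N = 2973.6 kN

2973.6 kN


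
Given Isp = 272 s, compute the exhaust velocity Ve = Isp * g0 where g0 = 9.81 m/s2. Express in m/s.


Ve = Isp * g0 = 272 * 9.81 = 2668.3 m/s

2668.3 m/s


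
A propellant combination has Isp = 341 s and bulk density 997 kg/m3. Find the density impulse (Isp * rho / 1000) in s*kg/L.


rho*Isp = 341 * 997 / 1000 = 340 s*kg/L

340 s*kg/L


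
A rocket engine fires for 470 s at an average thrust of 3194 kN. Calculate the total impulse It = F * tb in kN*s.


It = 3194 * 470 = 1501180 kN*s

1501180 kN*s


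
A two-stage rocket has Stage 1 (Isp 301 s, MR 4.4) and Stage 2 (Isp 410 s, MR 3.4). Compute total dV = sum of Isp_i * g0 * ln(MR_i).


dV1 = 301 * 9.81 * ln(4.4) = 4374.9 m/s
dV2 = 410 * 9.81 * ln(3.4) = 4922.1 m/s
Total dV = 4374.9 + 4922.1 = 9297.0 m/s ~ 9297 m/s

9297 m/s


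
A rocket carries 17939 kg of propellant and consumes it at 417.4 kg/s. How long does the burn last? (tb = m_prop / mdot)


tb = 17939 / 417.4 = 43.0 s

43.0 s


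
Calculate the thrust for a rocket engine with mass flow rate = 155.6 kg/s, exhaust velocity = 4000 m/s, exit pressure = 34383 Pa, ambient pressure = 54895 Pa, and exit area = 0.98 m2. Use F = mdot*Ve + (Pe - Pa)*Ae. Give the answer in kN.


F = 155.6 * 4000 + (34383 - 54895) * 0.98 = 602298.0 N = 602.3 kN

602.3 kN


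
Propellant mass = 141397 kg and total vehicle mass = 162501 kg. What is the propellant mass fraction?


PMF = 141397 / 162501 = 0.87

0.87


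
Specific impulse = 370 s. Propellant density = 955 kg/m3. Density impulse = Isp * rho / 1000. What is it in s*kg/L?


rho*Isp = 370 * 955 / 1000 = 353 s*kg/L

353 s*kg/L


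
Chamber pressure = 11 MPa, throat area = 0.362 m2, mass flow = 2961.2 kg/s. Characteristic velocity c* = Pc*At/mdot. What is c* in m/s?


c* = 11e6 * 0.362 / 2961.2 = 1345 m/s

1345 m/s


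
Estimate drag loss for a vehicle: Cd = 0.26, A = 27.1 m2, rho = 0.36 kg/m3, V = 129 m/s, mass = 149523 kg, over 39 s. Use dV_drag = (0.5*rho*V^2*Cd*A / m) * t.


D = 0.5 * 0.36 * 129^2 * 0.26 * 27.1 = 21105.45 N
a = 21105.45 / 149523 = 0.1412 m/s2
dV = 0.1412 * 39 = 5.5 m/s

5.5 m/s


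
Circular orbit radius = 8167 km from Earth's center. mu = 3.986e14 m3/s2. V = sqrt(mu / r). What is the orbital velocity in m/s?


V = sqrt(3.986e14 / 8167000) = 6986 m/s

6986 m/s


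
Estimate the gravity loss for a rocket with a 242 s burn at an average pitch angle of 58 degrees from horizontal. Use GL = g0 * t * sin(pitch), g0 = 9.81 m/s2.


GL = 9.81 * 242 * sin(58 deg) = 2013 m/s

2013 m/s


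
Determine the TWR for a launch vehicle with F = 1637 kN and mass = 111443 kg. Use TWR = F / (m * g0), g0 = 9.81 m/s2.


TWR = 1637000 / (111443 * 9.81) = 1.5

1.5


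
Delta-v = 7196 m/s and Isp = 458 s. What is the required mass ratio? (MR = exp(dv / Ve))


Ve = 458 * 9.81 = 4492.98 m/s
MR = exp(7196 / 4492.98) = 4.961

4.961


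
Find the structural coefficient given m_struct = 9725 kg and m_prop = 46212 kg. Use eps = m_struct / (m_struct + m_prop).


eps = 9725 / (9725 + 46212) = 0.1739

0.1739


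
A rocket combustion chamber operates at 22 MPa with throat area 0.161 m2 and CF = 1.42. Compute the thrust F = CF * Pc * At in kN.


F = 1.42 * 22e6 * 0.161 = 5.0296e+06 N = 5029.6 kN

5029.6 kN


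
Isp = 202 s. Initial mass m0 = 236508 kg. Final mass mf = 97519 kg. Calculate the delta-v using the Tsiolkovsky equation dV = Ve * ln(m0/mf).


Ve = 202 * 9.81 = 1981.62 m/s
dV = 1981.62 * ln(236508/97519) = 1756 m/s

1756 m/s


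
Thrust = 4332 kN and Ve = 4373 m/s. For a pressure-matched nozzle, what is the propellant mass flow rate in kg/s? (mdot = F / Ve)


mdot = F / Ve = 4332000 / 4373 = 990.6 kg/s

990.6 kg/s


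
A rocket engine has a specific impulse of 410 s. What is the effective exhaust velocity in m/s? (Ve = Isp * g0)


Ve = Isp * g0 = 410 * 9.81 = 4022.1 m/s

4022.1 m/s


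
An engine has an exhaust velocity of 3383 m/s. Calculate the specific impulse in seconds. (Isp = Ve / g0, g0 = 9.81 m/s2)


Isp = Ve / g0 = 3383 / 9.81 = 344.9 s

344.9 s


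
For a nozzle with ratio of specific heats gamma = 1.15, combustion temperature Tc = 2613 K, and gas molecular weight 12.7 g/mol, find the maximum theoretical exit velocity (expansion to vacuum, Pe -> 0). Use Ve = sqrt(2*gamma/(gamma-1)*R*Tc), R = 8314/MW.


R = 8314 / 12.7 = 654.65 J/(kg.K)
Ve = sqrt(2 * 1.15 / (1.15 - 1) * 654.65 * 2613) = 5121 m/s

5121 m/s


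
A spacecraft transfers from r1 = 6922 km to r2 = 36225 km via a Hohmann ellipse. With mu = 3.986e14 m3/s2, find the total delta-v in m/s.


V1 = sqrt(mu/r1) = 7588.45 m/s
dV1 = V1*(sqrt(2*r2/(r1+r2)) - 1) = 2244.8 m/s
V2 = sqrt(mu/r2) = 3317.14 m/s
dV2 = V2*(1 - sqrt(2*r1/(r1+r2))) = 1438.17 m/s
Total dV = 3683 m/s

3683 m/s


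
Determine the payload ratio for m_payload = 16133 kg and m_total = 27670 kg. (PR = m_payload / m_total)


PR = 16133 / 27670 = 0.5831

0.5831


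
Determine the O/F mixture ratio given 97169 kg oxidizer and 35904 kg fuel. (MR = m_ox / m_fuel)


MR = 97169 / 35904 = 2.71

2.71


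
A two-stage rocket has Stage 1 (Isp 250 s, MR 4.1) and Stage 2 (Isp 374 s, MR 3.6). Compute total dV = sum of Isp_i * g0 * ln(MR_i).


dV1 = 250 * 9.81 * ln(4.1) = 3460.4 m/s
dV2 = 374 * 9.81 * ln(3.6) = 4699.7 m/s
Total dV = 3460.4 + 4699.7 = 8160.1 m/s ~ 8160 m/s

8160 m/s


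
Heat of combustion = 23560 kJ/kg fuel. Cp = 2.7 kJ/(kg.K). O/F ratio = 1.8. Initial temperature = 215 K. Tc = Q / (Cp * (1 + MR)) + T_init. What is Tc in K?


Tc = 23560 / (2.7 * (1 + 1.8)) + 215 = 3331 K

3331 K


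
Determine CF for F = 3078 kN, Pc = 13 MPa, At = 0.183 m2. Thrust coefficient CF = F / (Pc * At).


CF = 3078000 / (13e6 * 0.183) = 1.29

1.29


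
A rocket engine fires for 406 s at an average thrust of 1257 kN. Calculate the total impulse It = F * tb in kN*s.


It = 1257 * 406 = 510342 kN*s

510342 kN*s


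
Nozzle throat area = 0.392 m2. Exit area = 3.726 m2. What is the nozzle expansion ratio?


AR = 3.726 / 0.392 = 9.5

9.5


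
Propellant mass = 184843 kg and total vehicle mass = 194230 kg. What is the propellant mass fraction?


PMF = 184843 / 194230 = 0.952

0.952


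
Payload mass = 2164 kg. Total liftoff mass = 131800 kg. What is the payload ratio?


PR = 2164 / 131800 = 0.0164

0.0164


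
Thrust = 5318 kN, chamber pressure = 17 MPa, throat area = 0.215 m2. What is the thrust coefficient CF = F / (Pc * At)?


CF = 5318000 / (17e6 * 0.215) = 1.45

1.45


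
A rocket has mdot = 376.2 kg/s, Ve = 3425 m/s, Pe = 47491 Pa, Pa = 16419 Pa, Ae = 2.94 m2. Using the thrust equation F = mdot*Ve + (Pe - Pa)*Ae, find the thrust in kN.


F = 376.2 * 3425 + (47491 - 16419) * 2.94 = 1.3798e+06 N = 1379.8 kN

1379.8 kN


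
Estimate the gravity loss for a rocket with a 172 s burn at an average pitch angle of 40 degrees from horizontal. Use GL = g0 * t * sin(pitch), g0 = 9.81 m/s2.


GL = 9.81 * 172 * sin(40 deg) = 1085 m/s

1085 m/s


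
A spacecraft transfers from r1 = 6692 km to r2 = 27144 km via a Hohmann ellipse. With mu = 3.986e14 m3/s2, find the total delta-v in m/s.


V1 = sqrt(mu/r1) = 7717.75 m/s
dV1 = V1*(sqrt(2*r2/(r1+r2)) - 1) = 2058.07 m/s
V2 = sqrt(mu/r2) = 3832.05 m/s
dV2 = V2*(1 - sqrt(2*r1/(r1+r2))) = 1421.95 m/s
Total dV = 3480 m/s

3480 m/s


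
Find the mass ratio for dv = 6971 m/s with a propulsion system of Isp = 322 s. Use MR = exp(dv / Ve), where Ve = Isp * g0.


Ve = 322 * 9.81 = 3158.82 m/s
MR = exp(6971 / 3158.82) = 9.087

9.087


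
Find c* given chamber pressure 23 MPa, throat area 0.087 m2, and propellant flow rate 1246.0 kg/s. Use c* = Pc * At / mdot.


c* = 23e6 * 0.087 / 1246.0 = 1606 m/s

1606 m/s


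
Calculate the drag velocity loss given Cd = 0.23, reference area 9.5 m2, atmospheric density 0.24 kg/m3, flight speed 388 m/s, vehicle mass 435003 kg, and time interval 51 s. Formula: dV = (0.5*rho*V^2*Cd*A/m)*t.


D = 0.5 * 0.24 * 388^2 * 0.23 * 9.5 = 39472.64 N
a = 39472.64 / 435003 = 0.0907 m/s2
dV = 0.0907 * 51 = 4.6 m/s

4.6 m/s


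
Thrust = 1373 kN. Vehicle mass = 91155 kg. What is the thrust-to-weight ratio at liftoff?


TWR = 1373000 / (91155 * 9.81) = 1.54

1.54


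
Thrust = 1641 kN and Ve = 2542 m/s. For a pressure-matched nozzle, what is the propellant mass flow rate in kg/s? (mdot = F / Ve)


mdot = F / Ve = 1641000 / 2542 = 645.6 kg/s

645.6 kg/s


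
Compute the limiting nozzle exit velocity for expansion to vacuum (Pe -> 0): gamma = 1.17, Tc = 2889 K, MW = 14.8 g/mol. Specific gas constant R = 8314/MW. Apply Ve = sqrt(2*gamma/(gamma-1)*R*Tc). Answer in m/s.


R = 8314 / 14.8 = 561.76 J/(kg.K)
Ve = sqrt(2 * 1.17 / (1.17 - 1) * 561.76 * 2889) = 4726 m/s

4726 m/s


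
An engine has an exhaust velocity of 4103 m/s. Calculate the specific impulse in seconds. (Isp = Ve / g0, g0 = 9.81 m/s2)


Isp = Ve / g0 = 4103 / 9.81 = 418.2 s

418.2 s


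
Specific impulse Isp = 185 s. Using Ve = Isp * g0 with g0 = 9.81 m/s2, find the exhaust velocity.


Ve = Isp * g0 = 185 * 9.81 = 1814.9 m/s

1814.9 m/s


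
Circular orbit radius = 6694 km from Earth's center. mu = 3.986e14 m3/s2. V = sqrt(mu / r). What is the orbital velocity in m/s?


V = sqrt(3.986e14 / 6694000) = 7717 m/s

7717 m/s


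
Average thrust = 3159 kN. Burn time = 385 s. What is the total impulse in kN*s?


It = 3159 * 385 = 1216215 kN*s

1216215 kN*s


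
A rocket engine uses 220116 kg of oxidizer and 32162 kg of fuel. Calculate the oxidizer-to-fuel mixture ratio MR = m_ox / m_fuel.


MR = 220116 / 32162 = 6.84

6.84


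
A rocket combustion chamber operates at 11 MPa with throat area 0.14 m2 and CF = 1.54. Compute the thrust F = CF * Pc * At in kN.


F = 1.54 * 11e6 * 0.14 = 2.3716e+06 N = 2371.6 kN

2371.6 kN


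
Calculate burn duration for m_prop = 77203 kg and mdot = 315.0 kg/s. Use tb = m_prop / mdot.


tb = 77203 / 315.0 = 245.1 s

245.1 s


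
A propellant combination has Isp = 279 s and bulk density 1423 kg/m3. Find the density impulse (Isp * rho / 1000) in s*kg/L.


rho*Isp = 279 * 1423 / 1000 = 397 s*kg/L

397 s*kg/L


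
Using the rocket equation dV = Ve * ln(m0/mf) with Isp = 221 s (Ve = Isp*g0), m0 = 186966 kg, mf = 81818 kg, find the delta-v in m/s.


Ve = 221 * 9.81 = 2168.01 m/s
dV = 2168.01 * ln(186966/81818) = 1792 m/s

1792 m/s


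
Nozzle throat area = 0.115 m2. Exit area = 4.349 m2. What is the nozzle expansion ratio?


AR = 4.349 / 0.115 = 37.8

37.8


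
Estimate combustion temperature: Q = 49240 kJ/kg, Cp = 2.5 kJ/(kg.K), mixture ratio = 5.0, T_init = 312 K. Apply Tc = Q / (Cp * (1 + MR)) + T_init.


Tc = 49240 / (2.5 * (1 + 5.0)) + 312 = 3595 K

3595 K


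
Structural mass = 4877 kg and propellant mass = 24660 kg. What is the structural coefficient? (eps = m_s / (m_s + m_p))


eps = 4877 / (4877 + 24660) = 0.1651

0.1651


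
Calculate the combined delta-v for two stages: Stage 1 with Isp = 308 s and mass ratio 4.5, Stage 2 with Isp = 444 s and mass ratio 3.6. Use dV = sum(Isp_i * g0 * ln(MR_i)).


dV1 = 308 * 9.81 * ln(4.5) = 4544.5 m/s
dV2 = 444 * 9.81 * ln(3.6) = 5579.3 m/s
Total dV = 4544.5 + 5579.3 = 10123.8 m/s ~ 10124 m/s

10124 m/s


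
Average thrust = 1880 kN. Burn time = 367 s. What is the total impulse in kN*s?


It = 1880 * 367 = 689960 kN*s

689960 kN*s


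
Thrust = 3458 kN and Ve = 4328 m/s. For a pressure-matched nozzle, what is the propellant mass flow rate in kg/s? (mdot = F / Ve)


mdot = F / Ve = 3458000 / 4328 = 799.0 kg/s

799.0 kg/s


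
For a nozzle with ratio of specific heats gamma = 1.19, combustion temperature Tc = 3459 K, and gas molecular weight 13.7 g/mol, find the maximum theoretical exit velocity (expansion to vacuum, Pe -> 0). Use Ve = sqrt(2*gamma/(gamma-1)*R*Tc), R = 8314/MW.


R = 8314 / 13.7 = 606.86 J/(kg.K)
Ve = sqrt(2 * 1.19 / (1.19 - 1) * 606.86 * 3459) = 5128 m/s

5128 m/s


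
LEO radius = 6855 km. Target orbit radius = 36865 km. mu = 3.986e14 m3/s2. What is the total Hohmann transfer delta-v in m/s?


V1 = sqrt(mu/r1) = 7625.44 m/s
dV1 = V1*(sqrt(2*r2/(r1+r2)) - 1) = 2277.11 m/s
V2 = sqrt(mu/r2) = 3288.23 m/s
dV2 = V2*(1 - sqrt(2*r1/(r1+r2))) = 1446.86 m/s
Total dV = 3724 m/s

3724 m/s


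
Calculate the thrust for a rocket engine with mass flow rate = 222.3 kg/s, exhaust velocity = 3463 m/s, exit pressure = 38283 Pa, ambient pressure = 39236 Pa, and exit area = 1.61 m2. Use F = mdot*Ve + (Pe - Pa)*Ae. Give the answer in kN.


F = 222.3 * 3463 + (38283 - 39236) * 1.61 = 768291.0 N = 768.3 kN

768.3 kN


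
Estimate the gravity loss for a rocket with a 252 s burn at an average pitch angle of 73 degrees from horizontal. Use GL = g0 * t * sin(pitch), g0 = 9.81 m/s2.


GL = 9.81 * 252 * sin(73 deg) = 2364 m/s

2364 m/s


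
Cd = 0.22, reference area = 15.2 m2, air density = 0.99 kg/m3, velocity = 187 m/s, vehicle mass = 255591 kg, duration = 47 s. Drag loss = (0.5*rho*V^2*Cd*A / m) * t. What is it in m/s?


D = 0.5 * 0.99 * 187^2 * 0.22 * 15.2 = 57883.49 N
a = 57883.49 / 255591 = 0.2265 m/s2
dV = 0.2265 * 47 = 10.6 m/s

10.6 m/s


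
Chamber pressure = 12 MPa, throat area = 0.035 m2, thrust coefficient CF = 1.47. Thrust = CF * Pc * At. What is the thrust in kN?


F = 1.47 * 12e6 * 0.035 = 617400.0 N = 617.4 kN

617.4 kN


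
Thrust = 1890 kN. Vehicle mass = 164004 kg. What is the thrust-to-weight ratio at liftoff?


TWR = 1890000 / (164004 * 9.81) = 1.17

1.17


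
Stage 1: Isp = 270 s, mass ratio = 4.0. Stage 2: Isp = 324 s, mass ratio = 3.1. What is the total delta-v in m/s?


dV1 = 270 * 9.81 * ln(4.0) = 3671.9 m/s
dV2 = 324 * 9.81 * ln(3.1) = 3596.1 m/s
Total dV = 3671.9 + 3596.1 = 7268.0 m/s ~ 7268 m/s

7268 m/s


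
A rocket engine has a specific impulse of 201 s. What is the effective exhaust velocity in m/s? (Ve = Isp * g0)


Ve = Isp * g0 = 201 * 9.81 = 1971.8 m/s

1971.8 m/s


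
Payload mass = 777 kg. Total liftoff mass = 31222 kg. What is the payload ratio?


PR = 777 / 31222 = 0.0249

0.0249


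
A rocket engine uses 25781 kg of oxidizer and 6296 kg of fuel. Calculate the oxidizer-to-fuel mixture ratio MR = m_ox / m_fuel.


MR = 25781 / 6296 = 4.09

4.09


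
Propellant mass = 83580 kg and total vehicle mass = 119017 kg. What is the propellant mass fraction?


PMF = 83580 / 119017 = 0.702

0.702


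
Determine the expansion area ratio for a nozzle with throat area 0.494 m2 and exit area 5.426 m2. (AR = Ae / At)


AR = 5.426 / 0.494 = 11.0

11.0


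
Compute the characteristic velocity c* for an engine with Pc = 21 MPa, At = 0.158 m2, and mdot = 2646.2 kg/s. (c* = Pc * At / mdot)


c* = 21e6 * 0.158 / 2646.2 = 1254 m/s

1254 m/s


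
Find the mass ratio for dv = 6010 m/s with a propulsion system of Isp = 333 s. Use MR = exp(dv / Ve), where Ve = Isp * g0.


Ve = 333 * 9.81 = 3266.73 m/s
MR = exp(6010 / 3266.73) = 6.295

6.295


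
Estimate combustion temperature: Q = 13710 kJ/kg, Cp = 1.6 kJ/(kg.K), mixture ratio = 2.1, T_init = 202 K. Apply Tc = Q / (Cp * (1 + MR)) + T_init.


Tc = 13710 / (1.6 * (1 + 2.1)) + 202 = 2966 K

2966 K


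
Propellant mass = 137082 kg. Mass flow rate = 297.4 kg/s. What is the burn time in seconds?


tb = 137082 / 297.4 = 460.9 s

460.9 s


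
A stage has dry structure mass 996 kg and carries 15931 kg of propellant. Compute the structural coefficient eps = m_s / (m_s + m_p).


eps = 996 / (996 + 15931) = 0.0588

0.0588


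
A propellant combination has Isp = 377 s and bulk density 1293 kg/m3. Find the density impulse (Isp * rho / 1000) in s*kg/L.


rho*Isp = 377 * 1293 / 1000 = 487 s*kg/L

487 s*kg/L


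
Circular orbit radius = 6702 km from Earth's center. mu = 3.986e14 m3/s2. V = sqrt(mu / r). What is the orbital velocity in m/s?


V = sqrt(3.986e14 / 6702000) = 7712 m/s

7712 m/s


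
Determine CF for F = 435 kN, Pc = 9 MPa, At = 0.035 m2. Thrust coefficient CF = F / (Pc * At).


CF = 435000 / (9e6 * 0.035) = 1.38

1.38


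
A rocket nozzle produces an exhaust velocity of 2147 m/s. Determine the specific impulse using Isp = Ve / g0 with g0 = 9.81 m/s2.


Isp = Ve / g0 = 2147 / 9.81 = 218.9 s

218.9 s


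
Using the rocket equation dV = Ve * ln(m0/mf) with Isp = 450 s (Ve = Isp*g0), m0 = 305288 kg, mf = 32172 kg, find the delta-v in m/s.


Ve = 450 * 9.81 = 4414.5 m/s
dV = 4414.5 * ln(305288/32172) = 9933 m/s

9933 m/s


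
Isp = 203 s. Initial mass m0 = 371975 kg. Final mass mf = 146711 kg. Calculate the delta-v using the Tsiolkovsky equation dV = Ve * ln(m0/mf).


Ve = 203 * 9.81 = 1991.43 m/s
dV = 1991.43 * ln(371975/146711) = 1853 m/s

1853 m/s


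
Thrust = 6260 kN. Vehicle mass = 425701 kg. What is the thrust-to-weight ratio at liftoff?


TWR = 6260000 / (425701 * 9.81) = 1.5

1.5


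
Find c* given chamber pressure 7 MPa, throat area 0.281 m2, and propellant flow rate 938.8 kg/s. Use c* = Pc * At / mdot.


c* = 7e6 * 0.281 / 938.8 = 2095 m/s

2095 m/s


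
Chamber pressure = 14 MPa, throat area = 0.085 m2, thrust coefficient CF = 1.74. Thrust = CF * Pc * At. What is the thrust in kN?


F = 1.74 * 14e6 * 0.085 = 2.0706e+06 N = 2070.6 kN

2070.6 kN


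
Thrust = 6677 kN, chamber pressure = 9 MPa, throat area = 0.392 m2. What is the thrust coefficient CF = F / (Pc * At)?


CF = 6677000 / (9e6 * 0.392) = 1.89

1.89


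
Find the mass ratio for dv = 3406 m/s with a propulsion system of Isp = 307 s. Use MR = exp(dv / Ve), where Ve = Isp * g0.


Ve = 307 * 9.81 = 3011.67 m/s
MR = exp(3406 / 3011.67) = 3.099

3.099


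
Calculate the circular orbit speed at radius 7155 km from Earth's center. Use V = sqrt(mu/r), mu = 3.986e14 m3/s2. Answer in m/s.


V = sqrt(3.986e14 / 7155000) = 7464 m/s

7464 m/s


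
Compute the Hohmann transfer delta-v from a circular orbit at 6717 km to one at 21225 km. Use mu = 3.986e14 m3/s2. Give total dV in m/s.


V1 = sqrt(mu/r1) = 7703.37 m/s
dV1 = V1*(sqrt(2*r2/(r1+r2)) - 1) = 1791.54 m/s
V2 = sqrt(mu/r2) = 4333.56 m/s
dV2 = V2*(1 - sqrt(2*r1/(r1+r2))) = 1328.74 m/s
Total dV = 3120 m/s

3120 m/s


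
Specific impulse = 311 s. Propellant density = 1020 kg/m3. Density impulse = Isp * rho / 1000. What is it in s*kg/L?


rho*Isp = 311 * 1020 / 1000 = 317 s*kg/L

317 s*kg/L


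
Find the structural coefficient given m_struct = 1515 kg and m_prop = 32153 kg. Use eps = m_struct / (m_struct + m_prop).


eps = 1515 / (1515 + 32153) = 0.045

0.045


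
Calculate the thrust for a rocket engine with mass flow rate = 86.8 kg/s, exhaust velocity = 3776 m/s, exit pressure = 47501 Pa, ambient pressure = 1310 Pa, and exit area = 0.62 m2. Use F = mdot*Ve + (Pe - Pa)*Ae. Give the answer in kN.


F = 86.8 * 3776 + (47501 - 1310) * 0.62 = 356395.0 N = 356.4 kN

356.4 kN


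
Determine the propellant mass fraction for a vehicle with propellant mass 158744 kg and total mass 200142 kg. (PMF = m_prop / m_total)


PMF = 158744 / 200142 = 0.793

0.793


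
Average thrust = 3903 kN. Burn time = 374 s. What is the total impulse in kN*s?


It = 3903 * 374 = 1459722 kN*s

1459722 kN*s


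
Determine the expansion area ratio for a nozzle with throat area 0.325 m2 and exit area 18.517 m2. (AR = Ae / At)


AR = 18.517 / 0.325 = 57.0

57.0


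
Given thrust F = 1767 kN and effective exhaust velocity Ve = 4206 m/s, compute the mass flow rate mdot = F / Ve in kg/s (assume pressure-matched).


mdot = F / Ve = 1767000 / 4206 = 420.1 kg/s

420.1 kg/s


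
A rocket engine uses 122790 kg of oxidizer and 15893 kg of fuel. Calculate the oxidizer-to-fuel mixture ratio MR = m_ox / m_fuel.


MR = 122790 / 15893 = 7.73

7.73


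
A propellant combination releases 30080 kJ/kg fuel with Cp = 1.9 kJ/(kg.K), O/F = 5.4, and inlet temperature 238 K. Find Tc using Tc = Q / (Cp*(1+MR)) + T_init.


Tc = 30080 / (1.9 * (1 + 5.4)) + 238 = 2712 K

2712 K


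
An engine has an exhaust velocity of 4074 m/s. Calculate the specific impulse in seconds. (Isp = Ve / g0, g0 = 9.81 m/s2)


Isp = Ve / g0 = 4074 / 9.81 = 415.3 s

415.3 s


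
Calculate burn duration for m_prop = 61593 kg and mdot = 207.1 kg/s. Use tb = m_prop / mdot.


tb = 61593 / 207.1 = 297.4 s

297.4 s


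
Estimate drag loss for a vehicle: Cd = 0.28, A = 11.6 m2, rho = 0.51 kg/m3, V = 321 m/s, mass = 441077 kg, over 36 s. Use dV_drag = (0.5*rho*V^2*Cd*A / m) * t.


D = 0.5 * 0.51 * 321^2 * 0.28 * 11.6 = 85342.68 N
a = 85342.68 / 441077 = 0.1935 m/s2
dV = 0.1935 * 36 = 7.0 m/s

7.0 m/s


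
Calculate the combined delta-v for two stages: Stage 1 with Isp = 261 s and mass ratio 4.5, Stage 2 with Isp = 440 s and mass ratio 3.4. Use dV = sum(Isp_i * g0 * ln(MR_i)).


dV1 = 261 * 9.81 * ln(4.5) = 3851.1 m/s
dV2 = 440 * 9.81 * ln(3.4) = 5282.3 m/s
Total dV = 3851.1 + 5282.3 = 9133.4 m/s ~ 9133 m/s

9133 m/s


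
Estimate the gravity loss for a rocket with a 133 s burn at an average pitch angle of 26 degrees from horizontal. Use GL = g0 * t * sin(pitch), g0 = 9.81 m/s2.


GL = 9.81 * 133 * sin(26 deg) = 572 m/s

572 m/s


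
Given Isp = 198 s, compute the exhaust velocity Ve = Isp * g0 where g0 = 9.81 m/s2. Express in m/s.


Ve = Isp * g0 = 198 * 9.81 = 1942.4 m/s

1942.4 m/s


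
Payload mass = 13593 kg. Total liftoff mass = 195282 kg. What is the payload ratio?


PR = 13593 / 195282 = 0.0696

0.0696


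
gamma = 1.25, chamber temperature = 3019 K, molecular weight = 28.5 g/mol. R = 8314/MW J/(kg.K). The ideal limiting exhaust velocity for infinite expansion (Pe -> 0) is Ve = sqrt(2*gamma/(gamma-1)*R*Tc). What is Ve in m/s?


R = 8314 / 28.5 = 291.72 J/(kg.K)
Ve = sqrt(2 * 1.25 / (1.25 - 1) * 291.72 * 3019) = 2968 m/s

2968 m/s


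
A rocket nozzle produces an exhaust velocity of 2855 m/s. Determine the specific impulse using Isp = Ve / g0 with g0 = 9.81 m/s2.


Isp = Ve / g0 = 2855 / 9.81 = 291.0 s

291.0 s


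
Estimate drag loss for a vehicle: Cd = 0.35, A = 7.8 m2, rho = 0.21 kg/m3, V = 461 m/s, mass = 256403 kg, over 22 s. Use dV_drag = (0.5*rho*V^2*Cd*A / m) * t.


D = 0.5 * 0.21 * 461^2 * 0.35 * 7.8 = 60919.14 N
a = 60919.14 / 256403 = 0.2376 m/s2
dV = 0.2376 * 22 = 5.2 m/s

5.2 m/s


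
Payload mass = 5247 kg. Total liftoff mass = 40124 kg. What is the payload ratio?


PR = 5247 / 40124 = 0.1308

0.1308


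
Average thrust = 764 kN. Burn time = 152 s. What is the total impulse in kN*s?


It = 764 * 152 = 116128 kN*s

116128 kN*s


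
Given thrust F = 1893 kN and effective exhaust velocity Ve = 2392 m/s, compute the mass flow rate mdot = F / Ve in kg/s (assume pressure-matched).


mdot = F / Ve = 1893000 / 2392 = 791.4 kg/s

791.4 kg/s


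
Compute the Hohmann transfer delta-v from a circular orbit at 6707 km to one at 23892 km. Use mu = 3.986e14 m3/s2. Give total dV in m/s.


V1 = sqrt(mu/r1) = 7709.11 m/s
dV1 = V1*(sqrt(2*r2/(r1+r2)) - 1) = 1924.56 m/s
V2 = sqrt(mu/r2) = 4084.53 m/s
dV2 = V2*(1 - sqrt(2*r1/(r1+r2))) = 1380.15 m/s
Total dV = 3305 m/s

3305 m/s


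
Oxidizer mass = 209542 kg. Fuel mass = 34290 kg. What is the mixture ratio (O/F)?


MR = 209542 / 34290 = 6.11

6.11


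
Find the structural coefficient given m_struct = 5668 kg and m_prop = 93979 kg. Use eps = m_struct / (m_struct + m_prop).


eps = 5668 / (5668 + 93979) = 0.0569

0.0569


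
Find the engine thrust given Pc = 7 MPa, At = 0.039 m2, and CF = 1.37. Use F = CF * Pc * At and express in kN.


F = 1.37 * 7e6 * 0.039 = 374010.0 N = 374.0 kN

374.0 kN


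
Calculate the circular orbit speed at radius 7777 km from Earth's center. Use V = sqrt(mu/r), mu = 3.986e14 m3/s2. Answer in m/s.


V = sqrt(3.986e14 / 7777000) = 7159 m/s

7159 m/s


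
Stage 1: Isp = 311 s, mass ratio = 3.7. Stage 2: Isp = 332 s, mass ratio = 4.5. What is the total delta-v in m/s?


dV1 = 311 * 9.81 * ln(3.7) = 3991.6 m/s
dV2 = 332 * 9.81 * ln(4.5) = 4898.7 m/s
Total dV = 3991.6 + 4898.7 = 8890.3 m/s ~ 8890 m/s

8890 m/s


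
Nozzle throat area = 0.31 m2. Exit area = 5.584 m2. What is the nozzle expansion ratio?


AR = 5.584 / 0.31 = 18.0

18.0


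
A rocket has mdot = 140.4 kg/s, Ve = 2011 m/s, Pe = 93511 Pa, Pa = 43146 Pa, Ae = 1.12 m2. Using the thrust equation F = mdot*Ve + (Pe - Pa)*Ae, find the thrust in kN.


F = 140.4 * 2011 + (93511 - 43146) * 1.12 = 338753.0 N = 338.8 kN

338.8 kN


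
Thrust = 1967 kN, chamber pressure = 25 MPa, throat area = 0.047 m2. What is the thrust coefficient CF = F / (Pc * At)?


CF = 1967000 / (25e6 * 0.047) = 1.67

1.67


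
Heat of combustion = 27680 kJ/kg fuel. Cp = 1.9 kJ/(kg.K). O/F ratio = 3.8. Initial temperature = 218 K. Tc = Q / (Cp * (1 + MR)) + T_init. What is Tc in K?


Tc = 27680 / (1.9 * (1 + 3.8)) + 218 = 3253 K

3253 K


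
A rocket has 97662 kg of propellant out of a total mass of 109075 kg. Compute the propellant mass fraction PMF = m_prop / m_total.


PMF = 97662 / 109075 = 0.895

0.895


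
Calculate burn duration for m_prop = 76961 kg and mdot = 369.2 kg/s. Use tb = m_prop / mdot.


tb = 76961 / 369.2 = 208.5 s

208.5 s


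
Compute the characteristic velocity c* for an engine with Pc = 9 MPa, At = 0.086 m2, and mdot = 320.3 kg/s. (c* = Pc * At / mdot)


c* = 9e6 * 0.086 / 320.3 = 2416 m/s

2416 m/s


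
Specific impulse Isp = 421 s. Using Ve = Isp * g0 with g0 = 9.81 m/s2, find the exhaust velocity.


Ve = Isp * g0 = 421 * 9.81 = 4130.0 m/s

4130.0 m/s


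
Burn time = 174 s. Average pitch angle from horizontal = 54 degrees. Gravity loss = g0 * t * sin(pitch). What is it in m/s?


GL = 9.81 * 174 * sin(54 deg) = 1381 m/s

1381 m/s


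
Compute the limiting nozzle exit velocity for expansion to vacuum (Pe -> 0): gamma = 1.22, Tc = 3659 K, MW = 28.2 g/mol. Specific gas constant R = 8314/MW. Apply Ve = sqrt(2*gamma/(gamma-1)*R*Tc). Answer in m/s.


R = 8314 / 28.2 = 294.82 J/(kg.K)
Ve = sqrt(2 * 1.22 / (1.22 - 1) * 294.82 * 3659) = 3459 m/s

3459 m/s


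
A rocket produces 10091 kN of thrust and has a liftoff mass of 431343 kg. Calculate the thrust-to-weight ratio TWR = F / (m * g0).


TWR = 10091000 / (431343 * 9.81) = 2.38

2.38


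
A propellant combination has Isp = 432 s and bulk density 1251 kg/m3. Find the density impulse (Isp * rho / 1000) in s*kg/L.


rho*Isp = 432 * 1251 / 1000 = 540 s*kg/L

540 s*kg/L


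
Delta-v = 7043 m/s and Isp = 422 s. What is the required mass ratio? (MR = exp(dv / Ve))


Ve = 422 * 9.81 = 4139.82 m/s
MR = exp(7043 / 4139.82) = 5.481

5.481


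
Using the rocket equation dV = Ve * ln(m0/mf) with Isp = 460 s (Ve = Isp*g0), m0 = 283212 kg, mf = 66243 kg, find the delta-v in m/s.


Ve = 460 * 9.81 = 4512.6 m/s
dV = 4512.6 * ln(283212/66243) = 6556 m/s

6556 m/s


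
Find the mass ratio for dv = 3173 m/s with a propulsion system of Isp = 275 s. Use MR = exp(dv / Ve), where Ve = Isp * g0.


Ve = 275 * 9.81 = 2697.75 m/s
MR = exp(3173 / 2697.75) = 3.242

3.242


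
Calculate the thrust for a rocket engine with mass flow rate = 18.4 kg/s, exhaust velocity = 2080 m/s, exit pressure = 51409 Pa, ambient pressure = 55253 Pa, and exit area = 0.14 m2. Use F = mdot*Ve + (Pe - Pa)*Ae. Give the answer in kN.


F = 18.4 * 2080 + (51409 - 55253) * 0.14 = 37734.0 N = 37.7 kN

37.7 kN


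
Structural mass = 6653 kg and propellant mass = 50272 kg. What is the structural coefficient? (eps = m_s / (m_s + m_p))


eps = 6653 / (6653 + 50272) = 0.1169

0.1169


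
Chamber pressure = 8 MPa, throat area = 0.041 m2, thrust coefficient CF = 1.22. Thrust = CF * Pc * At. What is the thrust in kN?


F = 1.22 * 8e6 * 0.041 = 400160.0 N = 400.2 kN

400.2 kN


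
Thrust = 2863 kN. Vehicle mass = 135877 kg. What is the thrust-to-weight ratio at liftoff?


TWR = 2863000 / (135877 * 9.81) = 2.15

2.15


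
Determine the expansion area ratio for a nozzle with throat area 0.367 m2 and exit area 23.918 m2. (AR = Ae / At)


AR = 23.918 / 0.367 = 65.2

65.2


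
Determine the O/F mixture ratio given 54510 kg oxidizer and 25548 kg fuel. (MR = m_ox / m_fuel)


MR = 54510 / 25548 = 2.13

2.13


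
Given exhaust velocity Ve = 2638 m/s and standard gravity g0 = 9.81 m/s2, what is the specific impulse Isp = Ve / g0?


Isp = Ve / g0 = 2638 / 9.81 = 268.9 s

268.9 s


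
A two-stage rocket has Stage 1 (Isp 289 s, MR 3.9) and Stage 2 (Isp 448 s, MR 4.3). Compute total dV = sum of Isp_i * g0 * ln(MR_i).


dV1 = 289 * 9.81 * ln(3.9) = 3858.5 m/s
dV2 = 448 * 9.81 * ln(4.3) = 6410.4 m/s
Total dV = 3858.5 + 6410.4 = 10268.9 m/s ~ 10269 m/s

10269 m/s


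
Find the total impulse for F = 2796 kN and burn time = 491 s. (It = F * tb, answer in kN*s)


It = 2796 * 491 = 1372836 kN*s

1372836 kN*s


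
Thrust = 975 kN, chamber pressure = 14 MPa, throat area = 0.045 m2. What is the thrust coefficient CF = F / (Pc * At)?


CF = 975000 / (14e6 * 0.045) = 1.55

1.55


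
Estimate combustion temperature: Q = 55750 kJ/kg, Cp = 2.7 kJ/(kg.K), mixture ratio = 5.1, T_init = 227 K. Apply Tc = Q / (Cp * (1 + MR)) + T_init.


Tc = 55750 / (2.7 * (1 + 5.1)) + 227 = 3612 K

3612 K


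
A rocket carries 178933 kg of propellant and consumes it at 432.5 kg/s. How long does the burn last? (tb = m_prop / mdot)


tb = 178933 / 432.5 = 413.7 s

413.7 s


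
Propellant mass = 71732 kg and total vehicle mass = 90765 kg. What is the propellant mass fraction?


PMF = 71732 / 90765 = 0.79

0.79


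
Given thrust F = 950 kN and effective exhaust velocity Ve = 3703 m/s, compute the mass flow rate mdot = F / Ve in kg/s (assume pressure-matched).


mdot = F / Ve = 950000 / 3703 = 256.5 kg/s

256.5 kg/s


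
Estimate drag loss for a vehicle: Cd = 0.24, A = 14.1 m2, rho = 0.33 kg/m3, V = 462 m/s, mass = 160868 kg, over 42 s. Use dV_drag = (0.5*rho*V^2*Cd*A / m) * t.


D = 0.5 * 0.33 * 462^2 * 0.24 * 14.1 = 119178.59 N
a = 119178.59 / 160868 = 0.7408 m/s2
dV = 0.7408 * 42 = 31.1 m/s

31.1 m/s


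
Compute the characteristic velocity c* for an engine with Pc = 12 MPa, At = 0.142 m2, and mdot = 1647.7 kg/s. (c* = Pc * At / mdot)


c* = 12e6 * 0.142 / 1647.7 = 1034 m/s

1034 m/s


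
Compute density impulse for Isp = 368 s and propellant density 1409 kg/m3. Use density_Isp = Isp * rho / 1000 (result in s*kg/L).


rho*Isp = 368 * 1409 / 1000 = 519 s*kg/L

519 s*kg/L


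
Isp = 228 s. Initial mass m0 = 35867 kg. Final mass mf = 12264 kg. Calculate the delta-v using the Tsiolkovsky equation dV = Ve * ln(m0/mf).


Ve = 228 * 9.81 = 2236.68 m/s
dV = 2236.68 * ln(35867/12264) = 2400 m/s

2400 m/s


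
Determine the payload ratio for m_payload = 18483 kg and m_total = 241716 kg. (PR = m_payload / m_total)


PR = 18483 / 241716 = 0.0765

0.0765


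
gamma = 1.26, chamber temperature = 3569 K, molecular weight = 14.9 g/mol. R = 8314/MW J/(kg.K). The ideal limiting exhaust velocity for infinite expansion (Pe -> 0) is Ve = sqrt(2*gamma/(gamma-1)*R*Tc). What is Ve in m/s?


R = 8314 / 14.9 = 557.99 J/(kg.K)
Ve = sqrt(2 * 1.26 / (1.26 - 1) * 557.99 * 3569) = 4393 m/s

4393 m/s


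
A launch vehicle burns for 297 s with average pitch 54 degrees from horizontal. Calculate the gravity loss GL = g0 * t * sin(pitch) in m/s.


GL = 9.81 * 297 * sin(54 deg) = 2357 m/s

2357 m/s


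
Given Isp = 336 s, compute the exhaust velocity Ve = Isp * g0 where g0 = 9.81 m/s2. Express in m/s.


Ve = Isp * g0 = 336 * 9.81 = 3296.2 m/s

3296.2 m/s


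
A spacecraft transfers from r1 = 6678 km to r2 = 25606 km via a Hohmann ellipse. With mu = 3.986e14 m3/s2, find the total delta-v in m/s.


V1 = sqrt(mu/r1) = 7725.84 m/s
dV1 = V1*(sqrt(2*r2/(r1+r2)) - 1) = 2004.72 m/s
V2 = sqrt(mu/r2) = 3945.46 m/s
dV2 = V2*(1 - sqrt(2*r1/(r1+r2))) = 1407.75 m/s
Total dV = 3412 m/s

3412 m/s


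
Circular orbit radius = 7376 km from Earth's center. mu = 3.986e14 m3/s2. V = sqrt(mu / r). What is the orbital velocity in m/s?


V = sqrt(3.986e14 / 7376000) = 7351 m/s

7351 m/s


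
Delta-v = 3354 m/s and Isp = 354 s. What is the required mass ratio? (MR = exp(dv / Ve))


Ve = 354 * 9.81 = 3472.74 m/s
MR = exp(3354 / 3472.74) = 2.627

2.627


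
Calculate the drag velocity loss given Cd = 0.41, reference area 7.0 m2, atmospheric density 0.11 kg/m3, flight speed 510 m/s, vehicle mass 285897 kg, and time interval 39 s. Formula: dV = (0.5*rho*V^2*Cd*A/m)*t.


D = 0.5 * 0.11 * 510^2 * 0.41 * 7.0 = 41056.78 N
a = 41056.78 / 285897 = 0.1436 m/s2
dV = 0.1436 * 39 = 5.6 m/s

5.6 m/s


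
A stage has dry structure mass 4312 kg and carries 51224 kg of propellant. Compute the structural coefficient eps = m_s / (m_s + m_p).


eps = 4312 / (4312 + 51224) = 0.0776

0.0776


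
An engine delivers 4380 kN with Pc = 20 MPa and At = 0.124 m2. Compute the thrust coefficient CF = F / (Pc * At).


CF = 4380000 / (20e6 * 0.124) = 1.77

1.77


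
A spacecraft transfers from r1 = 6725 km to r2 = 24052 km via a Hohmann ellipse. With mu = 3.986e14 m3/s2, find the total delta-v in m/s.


V1 = sqrt(mu/r1) = 7698.79 m/s
dV1 = V1*(sqrt(2*r2/(r1+r2)) - 1) = 1926.19 m/s
V2 = sqrt(mu/r2) = 4070.92 m/s
dV2 = V2*(1 - sqrt(2*r1/(r1+r2))) = 1379.76 m/s
Total dV = 3306 m/s

3306 m/s


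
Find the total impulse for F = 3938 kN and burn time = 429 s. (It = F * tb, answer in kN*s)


It = 3938 * 429 = 1689402 kN*s

1689402 kN*s


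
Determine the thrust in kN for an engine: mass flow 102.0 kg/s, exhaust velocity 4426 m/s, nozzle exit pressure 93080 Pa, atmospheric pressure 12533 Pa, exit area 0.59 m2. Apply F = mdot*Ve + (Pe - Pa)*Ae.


F = 102.0 * 4426 + (93080 - 12533) * 0.59 = 498975.0 N = 499.0 kN

499.0 kN


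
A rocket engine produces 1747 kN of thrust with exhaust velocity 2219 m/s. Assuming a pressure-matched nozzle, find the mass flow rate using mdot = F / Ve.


mdot = F / Ve = 1747000 / 2219 = 787.3 kg/s

787.3 kg/s


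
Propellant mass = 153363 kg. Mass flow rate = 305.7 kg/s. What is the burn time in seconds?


tb = 153363 / 305.7 = 501.7 s

501.7 s


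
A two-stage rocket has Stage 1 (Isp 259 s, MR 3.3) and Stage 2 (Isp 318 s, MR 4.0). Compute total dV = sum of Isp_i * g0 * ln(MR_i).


dV1 = 259 * 9.81 * ln(3.3) = 3033.5 m/s
dV2 = 318 * 9.81 * ln(4.0) = 4324.7 m/s
Total dV = 3033.5 + 4324.7 = 7358.2 m/s ~ 7358 m/s

7358 m/s


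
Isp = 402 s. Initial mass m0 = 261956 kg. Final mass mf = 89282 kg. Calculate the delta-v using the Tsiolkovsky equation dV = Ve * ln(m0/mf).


Ve = 402 * 9.81 = 3943.62 m/s
dV = 3943.62 * ln(261956/89282) = 4245 m/s

4245 m/s


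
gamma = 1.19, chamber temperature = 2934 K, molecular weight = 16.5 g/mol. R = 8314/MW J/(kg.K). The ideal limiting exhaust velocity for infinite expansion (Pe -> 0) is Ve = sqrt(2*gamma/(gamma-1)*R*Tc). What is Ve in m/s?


R = 8314 / 16.5 = 503.88 J/(kg.K)
Ve = sqrt(2 * 1.19 / (1.19 - 1) * 503.88 * 2934) = 4303 m/s

4303 m/s


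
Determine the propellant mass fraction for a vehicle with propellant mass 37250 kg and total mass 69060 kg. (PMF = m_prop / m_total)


PMF = 37250 / 69060 = 0.539

0.539


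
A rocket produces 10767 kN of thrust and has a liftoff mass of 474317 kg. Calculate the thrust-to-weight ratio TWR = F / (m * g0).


TWR = 10767000 / (474317 * 9.81) = 2.31

2.31


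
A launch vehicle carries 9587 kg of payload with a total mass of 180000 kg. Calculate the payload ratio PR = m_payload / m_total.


PR = 9587 / 180000 = 0.0533

0.0533


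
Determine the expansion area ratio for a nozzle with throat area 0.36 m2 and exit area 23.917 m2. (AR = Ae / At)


AR = 23.917 / 0.36 = 66.4

66.4


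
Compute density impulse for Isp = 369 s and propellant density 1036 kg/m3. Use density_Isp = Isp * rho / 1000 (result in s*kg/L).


rho*Isp = 369 * 1036 / 1000 = 382 s*kg/L

382 s*kg/L


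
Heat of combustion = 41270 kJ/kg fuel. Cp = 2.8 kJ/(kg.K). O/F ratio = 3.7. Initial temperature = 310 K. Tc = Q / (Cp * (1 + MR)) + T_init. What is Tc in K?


Tc = 41270 / (2.8 * (1 + 3.7)) + 310 = 3446 K

3446 K


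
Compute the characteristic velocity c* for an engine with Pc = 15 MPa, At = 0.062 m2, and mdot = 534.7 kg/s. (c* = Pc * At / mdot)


c* = 15e6 * 0.062 / 534.7 = 1739 m/s

1739 m/s


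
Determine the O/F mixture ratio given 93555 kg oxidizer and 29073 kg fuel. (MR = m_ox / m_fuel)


MR = 93555 / 29073 = 3.22

3.22


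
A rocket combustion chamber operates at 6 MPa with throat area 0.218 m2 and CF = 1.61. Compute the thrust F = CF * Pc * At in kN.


F = 1.61 * 6e6 * 0.218 = 2.1059e+06 N = 2105.9 kN

2105.9 kN


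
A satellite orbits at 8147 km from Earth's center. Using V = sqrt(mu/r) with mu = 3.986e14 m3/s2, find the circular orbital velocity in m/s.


V = sqrt(3.986e14 / 8147000) = 6995 m/s

6995 m/s


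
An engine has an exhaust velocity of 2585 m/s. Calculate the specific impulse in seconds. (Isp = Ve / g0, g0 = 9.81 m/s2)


Isp = Ve / g0 = 2585 / 9.81 = 263.5 s

263.5 s


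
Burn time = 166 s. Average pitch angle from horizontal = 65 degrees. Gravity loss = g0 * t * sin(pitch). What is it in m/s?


GL = 9.81 * 166 * sin(65 deg) = 1476 m/s

1476 m/s


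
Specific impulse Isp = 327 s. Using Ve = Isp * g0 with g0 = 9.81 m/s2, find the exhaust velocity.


Ve = Isp * g0 = 327 * 9.81 = 3207.9 m/s

3207.9 m/s


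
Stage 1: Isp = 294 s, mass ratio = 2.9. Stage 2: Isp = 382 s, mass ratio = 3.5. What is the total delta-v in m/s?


dV1 = 294 * 9.81 * ln(2.9) = 3070.8 m/s
dV2 = 382 * 9.81 * ln(3.5) = 4694.6 m/s
Total dV = 3070.8 + 4694.6 = 7765.4 m/s ~ 7765 m/s

7765 m/s


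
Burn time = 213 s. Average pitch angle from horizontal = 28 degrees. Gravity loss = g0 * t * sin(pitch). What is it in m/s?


GL = 9.81 * 213 * sin(28 deg) = 981 m/s

981 m/s


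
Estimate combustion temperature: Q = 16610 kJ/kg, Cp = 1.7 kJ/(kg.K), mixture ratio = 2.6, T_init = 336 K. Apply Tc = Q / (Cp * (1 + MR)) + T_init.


Tc = 16610 / (1.7 * (1 + 2.6)) + 336 = 3050 K

3050 K


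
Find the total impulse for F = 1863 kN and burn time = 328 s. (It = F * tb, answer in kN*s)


It = 1863 * 328 = 611064 kN*s

611064 kN*s


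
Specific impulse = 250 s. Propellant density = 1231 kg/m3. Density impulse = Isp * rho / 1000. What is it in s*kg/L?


rho*Isp = 250 * 1231 / 1000 = 308 s*kg/L

308 s*kg/L


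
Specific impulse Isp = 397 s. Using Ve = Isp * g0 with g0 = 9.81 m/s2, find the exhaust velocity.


Ve = Isp * g0 = 397 * 9.81 = 3894.6 m/s

3894.6 m/s


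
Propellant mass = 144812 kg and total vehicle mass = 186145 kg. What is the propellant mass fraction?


PMF = 144812 / 186145 = 0.778

0.778


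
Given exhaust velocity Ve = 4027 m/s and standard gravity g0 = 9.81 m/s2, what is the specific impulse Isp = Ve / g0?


Isp = Ve / g0 = 4027 / 9.81 = 410.5 s

410.5 s


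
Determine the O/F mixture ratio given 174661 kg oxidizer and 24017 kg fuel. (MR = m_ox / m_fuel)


MR = 174661 / 24017 = 7.27

7.27


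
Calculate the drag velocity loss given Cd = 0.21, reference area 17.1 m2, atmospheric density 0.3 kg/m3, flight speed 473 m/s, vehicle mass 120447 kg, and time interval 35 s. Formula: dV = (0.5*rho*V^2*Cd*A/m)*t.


D = 0.5 * 0.3 * 473^2 * 0.21 * 17.1 = 120511.63 N
a = 120511.63 / 120447 = 1.0005 m/s2
dV = 1.0005 * 35 = 35.0 m/s

35.0 m/s
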